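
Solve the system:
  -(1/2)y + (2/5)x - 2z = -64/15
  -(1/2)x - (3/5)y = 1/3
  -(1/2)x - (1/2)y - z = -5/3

Row-reduce the augmented matrix:
R1 ← R1 / (2/5).
R2 ← R2 + 1/2·R1.
R3 ← R3 + 1/2·R1.
R2 ← R2 / (-49/40).
R1 ← R1 + 5/4·R2.
R3 ← R3 + 9/8·R2.
R3 ← R3 / (-59/49).
R1 ← R1 + 120/49·R3.
R2 ← R2 − 100/49·R3.
Reading off the reduced rows gives x = -2/3, y = 0, z = 2.

x = -2/3, y = 0, z = 2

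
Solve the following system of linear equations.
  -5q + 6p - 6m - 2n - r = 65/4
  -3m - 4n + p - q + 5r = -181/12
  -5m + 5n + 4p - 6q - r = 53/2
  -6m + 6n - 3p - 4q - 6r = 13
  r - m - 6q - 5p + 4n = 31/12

m = 4/3, n = 7/4, p = 8/3, q = -2, r = -7/4

Row-reduce the augmented matrix:
R1 ← R1 / (-6).
R2 ← R2 + 3·R1.
R3 ← R3 + 5·R1.
R4 ← R4 + 6·R1.
R5 ← R5 + 1·R1.
R2 ← R2 / (-3).
R1 ← R1 − 1/3·R2.
R3 ← R3 − 20/3·R2.
R4 ← R4 − 8·R2.
R5 ← R5 − 13/3·R2.
R3 ← R3 / (-49/9).
R1 ← R1 + 11/9·R3.
R2 ← R2 − 2/3·R3.
R4 ← R4 + 43/3·R3.
R5 ← R5 + 80/9·R3.
R4 ← R4 / (103/98).
R1 ← R1 − 65/98·R4.
R2 ← R2 + 31/98·R4.
R3 ← R3 + 27/98·R4.
R5 ← R5 + 267/49·R4.
R5 ← R5 / (-125).
R1 ← R1 − 12·R5.
R2 ← R2 + 7·R5.
R3 ← R3 + 8·R5.
R4 ← R4 + 21·R5.
Reading off the reduced rows gives m = 4/3, n = 7/4, p = 8/3, q = -2, r = -7/4.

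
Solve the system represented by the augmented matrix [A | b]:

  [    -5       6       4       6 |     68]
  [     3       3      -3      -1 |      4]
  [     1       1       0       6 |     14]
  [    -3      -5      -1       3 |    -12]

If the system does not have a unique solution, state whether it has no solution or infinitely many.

x_1 = -4, x_2 = 6, x_3 = 0, x_4 = 2

Row-reduce the augmented matrix:
R1 ← R1 / (-5).
R2 ← R2 − 3·R1.
R3 ← R3 − 1·R1.
R4 ← R4 + 3·R1.
R2 ← R2 / (33/5).
R1 ← R1 + 6/5·R2.
R3 ← R3 − 11/5·R2.
R4 ← R4 + 43/5·R2.
R1 ← R1 + 10/11·R3.
R2 ← R2 + 1/11·R3.
R4 ← R4 + 46/11·R3.
R4 ← R4 / (322/11).
R1 ← R1 − 166/33·R4.
R2 ← R2 − 32/33·R4.
R3 ← R3 − 19/3·R4.
Reading off the reduced rows gives x_1 = -4, x_2 = 6, x_3 = 0, x_4 = 2.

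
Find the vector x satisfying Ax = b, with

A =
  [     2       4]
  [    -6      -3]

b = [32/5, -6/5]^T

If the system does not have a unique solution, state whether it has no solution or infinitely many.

Row-reduce the augmented matrix:
R1 ← R1 / (2).
R2 ← R2 + 6·R1.
R2 ← R2 / (9).
R1 ← R1 − 2·R2.
Reading off the reduced rows gives x_1 = -4/5, x_2 = 2.

x_1 = -4/5, x_2 = 2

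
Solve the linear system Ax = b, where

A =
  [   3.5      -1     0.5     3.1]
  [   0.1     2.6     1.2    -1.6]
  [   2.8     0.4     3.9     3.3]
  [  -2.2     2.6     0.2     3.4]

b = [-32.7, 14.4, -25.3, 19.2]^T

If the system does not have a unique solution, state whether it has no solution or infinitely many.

Row-reduce the augmented matrix:
R1 ← R1 / (7/2).
R2 ← R2 − 1/10·R1.
R3 ← R3 − 14/5·R1.
R4 ← R4 + 11/5·R1.
R2 ← R2 / (92/35).
R1 ← R1 + 2/7·R2.
R3 ← R3 − 6/5·R2.
R4 ← R4 − 69/35·R2.
R3 ← R3 / (1361/460).
R1 ← R1 − 25/92·R3.
R2 ← R2 − 83/184·R3.
R4 ← R4 + 3/8·R3.
R4 ← R4 / (231936/34025).
R1 ← R1 − 3784/6805·R4.
R2 ← R2 + 6022/6805·R4.
R3 ← R3 − 3659/6805·R4.
Reading off the reduced rows gives x_1 = -6, x_2 = 5, x_3 = -1, x_4 = -2.

x_1 = -6, x_2 = 5, x_3 = -1, x_4 = -2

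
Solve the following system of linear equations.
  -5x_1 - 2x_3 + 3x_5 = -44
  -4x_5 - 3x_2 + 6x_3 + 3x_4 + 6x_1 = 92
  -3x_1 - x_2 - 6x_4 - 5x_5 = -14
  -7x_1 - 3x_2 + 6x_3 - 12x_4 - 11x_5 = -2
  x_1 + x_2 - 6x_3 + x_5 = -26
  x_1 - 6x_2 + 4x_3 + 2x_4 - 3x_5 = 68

Row-reduce the augmented matrix:
R1 ← R1 / (-5).
R2 ← R2 − 6·R1.
R3 ← R3 + 3·R1.
R4 ← R4 + 7·R1.
R5 ← R5 − 1·R1.
R6 ← R6 − 1·R1.
R2 ← R2 / (-3).
R3 ← R3 + 1·R2.
R4 ← R4 + 3·R2.
R5 ← R5 − 1·R2.
R6 ← R6 + 6·R2.
Swap R3 and R4.
R3 ← R3 / (26/5).
R1 ← R1 − 2/5·R3.
R2 ← R2 + 6/5·R3.
R5 ← R5 + 26/5·R3.
R6 ← R6 + 18/5·R3.
R4 ← R4 / (-7).
R1 ← R1 − 15/13·R4.
R2 ← R2 + 58/13·R4.
R3 ← R3 + 75/26·R4.
R5 ← R5 + 14·R4.
R6 ← R6 + 187/13·R4.
Swap R5 and R6.
R5 ← R5 / (506/273).
R1 ← R1 + 51/91·R5.
R2 ← R2 − 88/91·R5.
R3 ← R3 + 9/91·R5.
R4 ← R4 − 20/21·R5.
R6 reduces to 0 = 0, so the extra equation is consistent.
Reading off the reduced rows gives x_1 = 6, x_2 = -6, x_3 = 4, x_4 = 2, x_5 = -2.

x_1 = 6, x_2 = -6, x_3 = 4, x_4 = 2, x_5 = -2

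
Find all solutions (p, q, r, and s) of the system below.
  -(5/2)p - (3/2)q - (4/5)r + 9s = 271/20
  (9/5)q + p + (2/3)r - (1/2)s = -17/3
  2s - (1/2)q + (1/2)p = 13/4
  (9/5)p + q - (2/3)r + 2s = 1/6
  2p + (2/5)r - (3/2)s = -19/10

Row-reduce the augmented matrix:
R1 ← R1 / (-5/2).
R2 ← R2 − 1·R1.
R3 ← R3 − 1/2·R1.
R4 ← R4 − 9/5·R1.
R5 ← R5 − 2·R1.
R2 ← R2 / (6/5).
R1 ← R1 − 3/5·R2.
R3 ← R3 + 4/5·R2.
R4 ← R4 + 2/25·R2.
R5 ← R5 + 6/5·R2.
R3 ← R3 / (16/225).
R1 ← R1 − 11/75·R3.
R2 ← R2 − 13/45·R3.
R4 ← R4 + 1372/1125·R3.
R5 ← R5 − 8/75·R3.
R4 ← R4 / (1093/10).
R1 ← R1 + 69/4·R4.
R2 ← R2 + 85/4·R4.
R3 ← R3 − 165/2·R4.
R5 reduces to 0 = 0, so the extra equation is consistent.
Reading off the reduced rows gives p = 0, q = -5/2, r = -1, s = 1.

p = 0, q = -5/2, r = -1, s = 1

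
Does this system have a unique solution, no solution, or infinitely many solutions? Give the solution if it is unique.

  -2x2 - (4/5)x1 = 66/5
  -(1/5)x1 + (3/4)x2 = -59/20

x1 = -4, x2 = -5

Row-reduce the augmented matrix:
R1 ← R1 / (-4/5).
R2 ← R2 + 1/5·R1.
R2 ← R2 / (5/4).
R1 ← R1 − 5/2·R2.
Reading off the reduced rows gives x1 = -4, x2 = -5.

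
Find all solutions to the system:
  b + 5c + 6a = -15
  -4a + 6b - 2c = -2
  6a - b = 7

a = 1, b = -1, c = -4

Row-reduce the augmented matrix:
R1 ← R1 / (6).
R2 ← R2 + 4·R1.
R3 ← R3 − 6·R1.
R2 ← R2 / (20/3).
R1 ← R1 − 1/6·R2.
R3 ← R3 + 2·R2.
R3 ← R3 / (-23/5).
R1 ← R1 − 4/5·R3.
R2 ← R2 − 1/5·R3.
Reading off the reduced rows gives a = 1, b = -1, c = -4.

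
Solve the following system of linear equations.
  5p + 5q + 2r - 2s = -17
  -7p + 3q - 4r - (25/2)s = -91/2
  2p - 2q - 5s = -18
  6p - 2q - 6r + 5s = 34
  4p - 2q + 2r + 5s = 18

no solution

Row-reduce:
R1 ← R1 / (5).
R2 ← R2 + 7·R1.
R3 ← R3 − 2·R1.
R4 ← R4 − 6·R1.
R5 ← R5 − 4·R1.
R2 ← R2 / (10).
R1 ← R1 − 1·R2.
R3 ← R3 + 4·R2.
R4 ← R4 + 8·R2.
R5 ← R5 + 6·R2.
R3 ← R3 / (-32/25).
R1 ← R1 − 13/25·R3.
R2 ← R2 + 3/25·R3.
R4 ← R4 + 234/25·R3.
R5 ← R5 + 8/25·R3.
R4 ← R4 / (565/8).
R1 ← R1 + 49/16·R4.
R2 ← R2 + 9/16·R4.
R3 ← R3 − 129/16·R4.
Row 5 reduces to 0 = -1/4, a contradiction. The system is inconsistent.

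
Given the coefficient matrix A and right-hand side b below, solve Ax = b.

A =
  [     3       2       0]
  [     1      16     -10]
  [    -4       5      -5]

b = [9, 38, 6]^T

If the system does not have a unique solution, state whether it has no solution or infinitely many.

no solution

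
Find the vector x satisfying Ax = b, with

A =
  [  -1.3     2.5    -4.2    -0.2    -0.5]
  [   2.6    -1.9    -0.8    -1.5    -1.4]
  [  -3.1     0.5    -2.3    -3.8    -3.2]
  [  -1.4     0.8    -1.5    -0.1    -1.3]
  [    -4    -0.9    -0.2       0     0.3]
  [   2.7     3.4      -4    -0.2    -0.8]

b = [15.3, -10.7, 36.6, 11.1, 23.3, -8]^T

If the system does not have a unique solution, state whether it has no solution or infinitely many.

x_1 = -6, x_2 = 1, x_3 = -1, x_4 = -4, x_5 = 0

Row-reduce the augmented matrix:
R1 ← R1 / (-13/10).
R2 ← R2 − 13/5·R1.
R3 ← R3 + 31/10·R1.
R4 ← R4 + 7/5·R1.
R5 ← R5 + 4·R1.
R6 ← R6 − 27/10·R1.
R2 ← R2 / (31/10).
R1 ← R1 + 25/13·R2.
R3 ← R3 + 71/13·R2.
R4 ← R4 + 123/65·R2.
R5 ← R5 + 1117/130·R2.
R6 ← R6 − 1117/130·R2.
R3 ← R3 / (-34227/4030).
R1 ← R1 + 998/403·R3.
R2 ← R2 + 92/31·R3.
R4 ← R4 + 10449/4030·R3.
R5 ← R5 + 5149/403·R3.
R6 ← R6 − 5149/403·R3.
R4 ← R4 / (7545/7606).
R1 ← R1 − 31495/34227·R4.
R2 ← R2 − 58801/34227·R4.
R3 ← R3 − 26882/34227·R4.
R5 ← R5 − 1842773/342270·R4.
R6 ← R6 + 1842773/342270·R4.
R5 ← R5 / (794683/125750).
R1 ← R1 − 2549/2515·R5.
R2 ← R2 − 24696/12575·R5.
R3 ← R3 − 12447/12575·R5.
R4 ← R4 + 4092/12575·R5.
R6 ← R6 + 794683/125750·R5.
R6 reduces to 0 = 0, so the extra equation is consistent.
Reading off the reduced rows gives x_1 = -6, x_2 = 1, x_3 = -1, x_4 = -4, x_5 = 0.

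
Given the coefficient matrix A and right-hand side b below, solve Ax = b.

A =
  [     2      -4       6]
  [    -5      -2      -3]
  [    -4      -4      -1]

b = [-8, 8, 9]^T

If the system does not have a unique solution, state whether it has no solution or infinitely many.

x_1 = 3, x_2 = -4, x_3 = -5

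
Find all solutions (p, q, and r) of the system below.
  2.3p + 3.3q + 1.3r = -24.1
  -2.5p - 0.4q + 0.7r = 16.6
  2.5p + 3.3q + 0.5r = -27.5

p = -5, q = -5, r = 3

Row-reduce the augmented matrix:
R1 ← R1 / (23/10).
R2 ← R2 + 5/2·R1.
R3 ← R3 − 5/2·R1.
R2 ← R2 / (733/230).
R1 ← R1 − 33/23·R2.
R3 ← R3 + 33/115·R2.
R3 ← R3 / (-2649/3665).
R1 ← R1 + 283/733·R3.
R2 ← R2 − 486/733·R3.
Reading off the reduced rows gives p = -5, q = -5, r = 3.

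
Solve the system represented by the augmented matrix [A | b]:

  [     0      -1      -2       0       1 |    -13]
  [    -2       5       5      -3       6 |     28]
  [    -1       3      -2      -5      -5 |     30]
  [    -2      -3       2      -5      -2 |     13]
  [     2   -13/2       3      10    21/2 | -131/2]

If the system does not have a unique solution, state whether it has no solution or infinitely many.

Row-reduce:
Swap R1 and R2.
R1 ← R1 / (-2).
R3 ← R3 + 1·R1.
R4 ← R4 + 2·R1.
R5 ← R5 − 2·R1.
R2 ← R2 / (-1).
R1 ← R1 + 5/2·R2.
R3 ← R3 − 1/2·R2.
R4 ← R4 + 8·R2.
R5 ← R5 + 3/2·R2.
R3 ← R3 / (-11/2).
R1 ← R1 − 5/2·R3.
R2 ← R2 − 2·R3.
R4 ← R4 − 13·R3.
R5 ← R5 − 11·R3.
R4 ← R4 / (-113/11).
R1 ← R1 + 1/11·R4.
R2 ← R2 + 14/11·R4.
R3 ← R3 − 7/11·R4.
Row 5 reduces to 0 = 1, a contradiction. The system is inconsistent.

no solution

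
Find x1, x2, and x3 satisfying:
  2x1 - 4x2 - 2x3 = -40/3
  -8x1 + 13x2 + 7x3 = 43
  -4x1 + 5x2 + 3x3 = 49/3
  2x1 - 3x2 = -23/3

x1 = 2/3, x2 = 3, x3 = 4/3

Row-reduce the augmented matrix:
R1 ← R1 / (2).
R2 ← R2 + 8·R1.
R3 ← R3 + 4·R1.
R4 ← R4 − 2·R1.
R2 ← R2 / (-3).
R1 ← R1 + 2·R2.
R3 ← R3 + 3·R2.
R4 ← R4 − 1·R2.
Swap R3 and R4.
R3 ← R3 / (5/3).
R1 ← R1 + 1/3·R3.
R2 ← R2 − 1/3·R3.
R4 reduces to 0 = 0, so the extra equation is consistent.
Reading off the reduced rows gives x1 = 2/3, x2 = 3, x3 = 4/3.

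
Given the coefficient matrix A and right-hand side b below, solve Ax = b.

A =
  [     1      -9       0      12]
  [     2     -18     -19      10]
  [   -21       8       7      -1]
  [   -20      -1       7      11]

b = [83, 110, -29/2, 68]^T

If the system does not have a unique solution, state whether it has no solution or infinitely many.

no solution

Row-reduce:
R2 ← R2 − 2·R1.
R3 ← R3 + 21·R1.
R4 ← R4 + 20·R1.
Swap R2 and R3.
R2 ← R2 / (-181).
R1 ← R1 + 9·R2.
R4 ← R4 + 181·R2.
R3 ← R3 / (-19).
R1 ← R1 + 63/181·R3.
R2 ← R2 + 7/181·R3.
Row 4 reduces to 0 = -1/2, a contradiction. The system is inconsistent.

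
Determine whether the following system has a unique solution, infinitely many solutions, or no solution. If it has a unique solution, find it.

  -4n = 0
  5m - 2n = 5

m = 1, n = 0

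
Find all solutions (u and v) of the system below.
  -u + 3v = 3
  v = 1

Row-reduce the augmented matrix:
R1 ← R1 / (-1).
R1 ← R1 + 3·R2.
Reading off the reduced rows gives u = 0, v = 1.

u = 0, v = 1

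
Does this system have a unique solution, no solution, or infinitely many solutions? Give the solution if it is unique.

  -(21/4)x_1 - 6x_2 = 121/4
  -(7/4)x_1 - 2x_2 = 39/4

Row-reduce:
R1 ← R1 / (-21/4).
R2 ← R2 + 7/4·R1.
Row 2 reduces to 0 = -1/3, a contradiction. The system is inconsistent.

no solution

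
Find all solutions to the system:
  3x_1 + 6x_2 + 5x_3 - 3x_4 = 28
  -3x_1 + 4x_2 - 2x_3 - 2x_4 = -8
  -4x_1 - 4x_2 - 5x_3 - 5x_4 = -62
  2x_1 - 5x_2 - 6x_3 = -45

Row-reduce the augmented matrix:
R1 ← R1 / (3).
R2 ← R2 + 3·R1.
R3 ← R3 + 4·R1.
R4 ← R4 − 2·R1.
R2 ← R2 / (10).
R1 ← R1 − 2·R2.
R3 ← R3 − 4·R2.
R4 ← R4 + 9·R2.
R3 ← R3 / (7/15).
R1 ← R1 − 16/15·R3.
R2 ← R2 − 3/10·R3.
R4 ← R4 + 199/30·R3.
R4 ← R4 / (-102).
R1 ← R1 − 16·R4.
R2 ← R2 − 4·R4.
R3 ← R3 + 15·R4.
Reading off the reduced rows gives x_1 = 0, x_2 = 3, x_3 = 5, x_4 = 5.

x_1 = 0, x_2 = 3, x_3 = 5, x_4 = 5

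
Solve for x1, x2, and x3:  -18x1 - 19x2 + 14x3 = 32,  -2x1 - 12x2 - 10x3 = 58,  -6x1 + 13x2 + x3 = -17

Row-reduce the augmented matrix:
R1 ← R1 / (-18).
R2 ← R2 + 2·R1.
R3 ← R3 + 6·R1.
R2 ← R2 / (-89/9).
R1 ← R1 − 19/18·R2.
R3 ← R3 − 58/3·R2.
R3 ← R3 / (-2337/89).
R1 ← R1 + 179/89·R3.
R2 ← R2 − 104/89·R3.
Reading off the reduced rows gives x1 = -2, x2 = -2, x3 = -3.

x1 = -2, x2 = -2, x3 = -3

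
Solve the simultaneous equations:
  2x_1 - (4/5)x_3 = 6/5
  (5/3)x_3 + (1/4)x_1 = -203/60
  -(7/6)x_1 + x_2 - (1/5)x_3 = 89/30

Row-reduce the augmented matrix:
R1 ← R1 / (2).
R2 ← R2 − 1/4·R1.
R3 ← R3 + 7/6·R1.
Swap R2 and R3.
R3 ← R3 / (53/30).
R1 ← R1 + 2/5·R3.
R2 ← R2 + 2/3·R3.
Reading off the reduced rows gives x_1 = -1/5, x_2 = 7/3, x_3 = -2.

x_1 = -1/5, x_2 = 7/3, x_3 = -2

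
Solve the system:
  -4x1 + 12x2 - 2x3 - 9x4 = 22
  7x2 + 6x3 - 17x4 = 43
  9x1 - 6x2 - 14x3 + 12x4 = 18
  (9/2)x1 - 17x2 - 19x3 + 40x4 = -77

Row-reduce:
R1 ← R1 / (-4).
R3 ← R3 − 9·R1.
R4 ← R4 − 9/2·R1.
R2 ← R2 / (7).
R1 ← R1 + 3·R2.
R3 ← R3 − 21·R2.
R4 ← R4 + 7/2·R2.
R3 ← R3 / (-73/2).
R1 ← R1 − 43/14·R3.
R2 ← R2 − 6/7·R3.
R4 ← R4 + 73/4·R3.
Rank is 3 with 4 unknowns, leaving x4 free.

infinitely many solutions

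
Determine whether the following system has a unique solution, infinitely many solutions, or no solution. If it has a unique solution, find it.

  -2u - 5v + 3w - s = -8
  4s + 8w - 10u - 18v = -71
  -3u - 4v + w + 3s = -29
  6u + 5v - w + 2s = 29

no solution

Row-reduce:
R1 ← R1 / (-2).
R2 ← R2 + 10·R1.
R3 ← R3 + 3·R1.
R4 ← R4 − 6·R1.
R2 ← R2 / (7).
R1 ← R1 − 5/2·R2.
R3 ← R3 − 7/2·R2.
R4 ← R4 + 10·R2.
Swap R3 and R4.
R3 ← R3 / (-2).
R1 ← R1 − 1·R3.
R2 ← R2 + 1·R3.
Row 4 reduces to 0 = -3/2, a contradiction. The system is inconsistent.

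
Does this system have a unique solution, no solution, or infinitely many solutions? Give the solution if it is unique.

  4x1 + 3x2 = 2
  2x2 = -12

x1 = 5, x2 = -6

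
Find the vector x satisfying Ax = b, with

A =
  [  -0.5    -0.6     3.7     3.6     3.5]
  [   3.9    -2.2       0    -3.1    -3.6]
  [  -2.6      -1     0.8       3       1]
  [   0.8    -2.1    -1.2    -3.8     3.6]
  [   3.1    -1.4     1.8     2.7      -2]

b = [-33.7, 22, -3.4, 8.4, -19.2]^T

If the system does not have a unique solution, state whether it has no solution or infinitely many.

Row-reduce the augmented matrix:
R1 ← R1 / (-1/2).
R2 ← R2 − 39/10·R1.
R3 ← R3 + 13/5·R1.
R4 ← R4 − 4/5·R1.
R5 ← R5 − 31/10·R1.
R2 ← R2 / (-172/25).
R1 ← R1 − 6/5·R2.
R3 ← R3 − 53/25·R2.
R4 ← R4 + 153/50·R2.
R5 ← R5 + 128/25·R2.
R3 ← R3 / (-16421/1720).
R1 ← R1 + 407/172·R3.
R2 ← R2 + 1443/344·R3.
R4 ← R4 + 27919/3440·R3.
R5 ← R5 − 1403/430·R3.
R4 ← R4 / (-191322/82105).
R1 ← R1 + 14033/16421·R4.
R2 ← R2 + 1738/16421·R4.
R3 ← R3 − 13799/16421·R4.
R5 ← R5 − 302838/82105·R4.
R5 ← R5 / (209929/21258).
R1 ← R1 + 383539/127548·R5.
R2 ← R2 − 37151/63774·R5.
R3 ← R3 − 457537/127548·R5.
R4 ← R4 + 387127/127548·R5.
Reading off the reduced rows gives x_1 = -6, x_2 = -4, x_3 = 0, x_4 = -6, x_5 = -5.

x_1 = -6, x_2 = -4, x_3 = 0, x_4 = -6, x_5 = -5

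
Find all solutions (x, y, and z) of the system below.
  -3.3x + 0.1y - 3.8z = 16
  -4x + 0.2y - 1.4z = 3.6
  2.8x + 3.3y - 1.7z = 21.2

x = 1, y = 3, z = -5

Row-reduce the augmented matrix:
R1 ← R1 / (-33/10).
R2 ← R2 + 4·R1.
R3 ← R3 − 14/5·R1.
R2 ← R2 / (13/165).
R1 ← R1 + 1/33·R2.
R3 ← R3 − 1117/330·R2.
R3 ← R3 / (-9273/65).
R1 ← R1 − 31/13·R3.
R2 ← R2 − 529/13·R3.
Reading off the reduced rows gives x = 1, y = 3, z = -5.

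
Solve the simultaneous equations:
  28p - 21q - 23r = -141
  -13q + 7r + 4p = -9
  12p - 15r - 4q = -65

no solution

Row-reduce:
R1 ← R1 / (28).
R2 ← R2 − 4·R1.
R3 ← R3 − 12·R1.
R2 ← R2 / (-10).
R1 ← R1 + 3/4·R2.
R3 ← R3 − 5·R2.
Row 3 reduces to 0 = 1, a contradiction. The system is inconsistent.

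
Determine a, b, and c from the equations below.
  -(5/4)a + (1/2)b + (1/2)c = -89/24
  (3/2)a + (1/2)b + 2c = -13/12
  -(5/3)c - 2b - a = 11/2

Row-reduce the augmented matrix:
R1 ← R1 / (-5/4).
R2 ← R2 − 3/2·R1.
R3 ← R3 + 1·R1.
R2 ← R2 / (11/10).
R1 ← R1 + 2/5·R2.
R3 ← R3 + 12/5·R2.
R3 ← R3 / (119/33).
R1 ← R1 − 6/11·R3.
R2 ← R2 − 26/11·R3.
Reading off the reduced rows gives a = 3/2, b = -8/3, c = -1.

a = 3/2, b = -8/3, c = -1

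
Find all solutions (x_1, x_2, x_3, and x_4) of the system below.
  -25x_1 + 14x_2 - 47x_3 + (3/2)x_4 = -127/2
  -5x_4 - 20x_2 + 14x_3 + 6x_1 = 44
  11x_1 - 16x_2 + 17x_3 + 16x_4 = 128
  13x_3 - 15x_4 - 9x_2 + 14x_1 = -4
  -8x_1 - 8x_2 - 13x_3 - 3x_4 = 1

Row-reduce:
R1 ← R1 / (-25).
R2 ← R2 − 6·R1.
R3 ← R3 − 11·R1.
R4 ← R4 − 14·R1.
R5 ← R5 + 8·R1.
R2 ← R2 / (-416/25).
R1 ← R1 + 14/25·R2.
R3 ← R3 + 246/25·R2.
R4 ← R4 + 29/25·R2.
R5 ← R5 + 312/25·R2.
R3 ← R3 / (-275/52).
R1 ← R1 − 93/52·R3.
R2 ← R2 + 17/104·R3.
R4 ← R4 + 1405/104·R3.
R4 ← R4 / (-13949/220).
R1 ← R1 − 1831/275·R4.
R2 ← R2 + 353/1100·R4.
R3 ← R3 + 1009/275·R4.
Row 5 reduces to 0 = -1/4, a contradiction. The system is inconsistent.

no solution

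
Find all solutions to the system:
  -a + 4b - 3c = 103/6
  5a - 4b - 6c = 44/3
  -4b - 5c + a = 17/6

a = 7/3, b = 3, c = -5/2

Row-reduce the augmented matrix:
R1 ← R1 / (-1).
R2 ← R2 − 5·R1.
R3 ← R3 − 1·R1.
R2 ← R2 / (16).
R1 ← R1 + 4·R2.
R3 ← R3 / (-8).
R1 ← R1 + 9/4·R3.
R2 ← R2 + 21/16·R3.
Reading off the reduced rows gives a = 7/3, b = 3, c = -5/2.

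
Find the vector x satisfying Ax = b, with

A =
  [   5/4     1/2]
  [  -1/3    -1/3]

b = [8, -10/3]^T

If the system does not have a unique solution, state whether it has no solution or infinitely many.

x_1 = 4, x_2 = 6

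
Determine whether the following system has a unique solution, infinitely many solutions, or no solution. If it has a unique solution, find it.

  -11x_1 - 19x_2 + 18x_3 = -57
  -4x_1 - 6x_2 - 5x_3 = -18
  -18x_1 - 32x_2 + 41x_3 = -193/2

Row-reduce:
R1 ← R1 / (-11).
R2 ← R2 + 4·R1.
R3 ← R3 + 18·R1.
R2 ← R2 / (10/11).
R1 ← R1 − 19/11·R2.
R3 ← R3 + 10/11·R2.
Row 3 reduces to 0 = -1/2, a contradiction. The system is inconsistent.

no solution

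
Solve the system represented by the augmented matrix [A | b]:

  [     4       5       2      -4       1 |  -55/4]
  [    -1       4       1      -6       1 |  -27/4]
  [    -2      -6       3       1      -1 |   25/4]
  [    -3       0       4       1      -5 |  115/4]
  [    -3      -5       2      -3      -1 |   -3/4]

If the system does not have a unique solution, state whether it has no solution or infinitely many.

Row-reduce the augmented matrix:
R1 ← R1 / (4).
R2 ← R2 + 1·R1.
R3 ← R3 + 2·R1.
R4 ← R4 + 3·R1.
R5 ← R5 + 3·R1.
R2 ← R2 / (21/4).
R1 ← R1 − 5/4·R2.
R3 ← R3 + 7/2·R2.
R4 ← R4 − 15/4·R2.
R5 ← R5 + 5/4·R2.
R3 ← R3 / (5).
R1 ← R1 − 1/7·R3.
R2 ← R2 − 2/7·R3.
R4 ← R4 − 31/7·R3.
R5 ← R5 − 27/7·R3.
R4 ← R4 / (842/105).
R1 ← R1 − 29/35·R4.
R2 ← R2 + 106/105·R4.
R3 ← R3 + 17/15·R4.
R5 ← R5 + 346/105·R4.
R5 ← R5 / (-1029/421).
R1 ← R1 − 425/842·R5.
R2 ← R2 + 196/421·R5.
R3 ← R3 + 591/842·R5.
R4 ← R4 + 571/842·R5.
Reading off the reduced rows gives x_1 = -3, x_2 = 3/2, x_3 = 3/2, x_4 = 5/2, x_5 = -9/4.

x_1 = -3, x_2 = 3/2, x_3 = 3/2, x_4 = 5/2, x_5 = -9/4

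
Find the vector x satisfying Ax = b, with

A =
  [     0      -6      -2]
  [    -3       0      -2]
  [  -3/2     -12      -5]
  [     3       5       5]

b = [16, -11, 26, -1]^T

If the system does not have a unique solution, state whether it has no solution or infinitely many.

no solution

Row-reduce:
Swap R1 and R2.
R1 ← R1 / (-3).
R3 ← R3 + 3/2·R1.
R4 ← R4 − 3·R1.
R2 ← R2 / (-6).
R3 ← R3 + 12·R2.
R4 ← R4 − 5·R2.
Swap R3 and R4.
R3 ← R3 / (4/3).
R1 ← R1 − 2/3·R3.
R2 ← R2 − 1/3·R3.
Row 4 reduces to 0 = -1/2, a contradiction. The system is inconsistent.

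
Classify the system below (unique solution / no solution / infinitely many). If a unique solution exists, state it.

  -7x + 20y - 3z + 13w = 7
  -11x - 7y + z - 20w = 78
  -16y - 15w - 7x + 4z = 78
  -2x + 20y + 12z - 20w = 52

Row-reduce the augmented matrix:
R1 ← R1 / (-7).
R2 ← R2 + 11·R1.
R3 ← R3 + 7·R1.
R4 ← R4 + 2·R1.
R2 ← R2 / (-269/7).
R1 ← R1 + 20/7·R2.
R3 ← R3 + 36·R2.
R4 ← R4 − 100/7·R2.
R3 ← R3 / (443/269).
R1 ← R1 − 1/269·R3.
R2 ← R2 + 40/269·R3.
R4 ← R4 − 4030/269·R3.
R4 ← R4 / (-56954/443).
R1 ← R1 − 499/443·R4.
R2 ← R2 − 861/443·R4.
R3 ← R3 − 2656/443·R4.
Reading off the reduced rows gives x = -6, y = -1, z = 5, w = 0.

x = -6, y = -1, z = 5, w = 0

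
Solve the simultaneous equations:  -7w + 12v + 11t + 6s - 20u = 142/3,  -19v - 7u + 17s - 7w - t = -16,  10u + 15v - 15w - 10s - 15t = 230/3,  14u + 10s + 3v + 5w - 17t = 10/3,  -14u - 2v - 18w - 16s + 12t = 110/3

Row-reduce the augmented matrix:
R1 ← R1 / (-20).
R2 ← R2 + 7·R1.
R3 ← R3 − 10·R1.
R4 ← R4 − 14·R1.
R5 ← R5 + 14·R1.
R2 ← R2 / (-116/5).
R1 ← R1 + 3/5·R2.
R3 ← R3 − 21·R2.
R4 ← R4 − 57/5·R2.
R5 ← R5 + 52/5·R2.
R3 ← R3 / (-10495/464).
R1 ← R1 − 217/464·R3.
R2 ← R2 − 91/464·R3.
R4 ← R4 + 991/464·R3.
R5 ← R5 + 1283/116·R3.
R4 ← R4 / (43888/2099).
R1 ← R1 + 1157/2099·R4.
R2 ← R2 + 1230/2099·R4.
R3 ← R3 + 602/2099·R4.
R5 ← R5 + 63078/2099·R4.
R5 ← R5 / (-17997/10972).
R1 ← R1 + 1663/1688·R5.
R2 ← R2 + 2217/10972·R5.
R3 ← R3 − 5177/10972·R5.
R4 ← R4 + 10885/21944·R5.
Reading off the reduced rows gives u = -5/3, v = 2, w = -2, s = -1/3, t = -2.

u = -5/3, v = 2, w = -2, s = -1/3, t = -2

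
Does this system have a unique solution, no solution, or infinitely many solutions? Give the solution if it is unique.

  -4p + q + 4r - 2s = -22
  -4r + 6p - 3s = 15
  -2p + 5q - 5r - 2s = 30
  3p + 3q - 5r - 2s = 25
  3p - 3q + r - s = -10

p = -1, q = 0, r = -6, s = 1

Row-reduce the augmented matrix:
R1 ← R1 / (-4).
R2 ← R2 − 6·R1.
R3 ← R3 + 2·R1.
R4 ← R4 − 3·R1.
R5 ← R5 − 3·R1.
R2 ← R2 / (3/2).
R1 ← R1 + 1/4·R2.
R3 ← R3 − 9/2·R2.
R4 ← R4 − 15/4·R2.
R5 ← R5 + 9/4·R2.
R3 ← R3 / (-13).
R1 ← R1 + 2/3·R3.
R2 ← R2 − 4/3·R3.
R4 ← R4 + 7·R3.
R5 ← R5 − 7·R3.
R4 ← R4 / (61/26).
R1 ← R1 + 107/78·R4.
R2 ← R2 + 88/39·R4.
R3 ← R3 + 17/13·R4.
R5 ← R5 + 61/26·R4.
R5 reduces to 0 = 0, so the extra equation is consistent.
Reading off the reduced rows gives p = -1, q = 0, r = -6, s = 1.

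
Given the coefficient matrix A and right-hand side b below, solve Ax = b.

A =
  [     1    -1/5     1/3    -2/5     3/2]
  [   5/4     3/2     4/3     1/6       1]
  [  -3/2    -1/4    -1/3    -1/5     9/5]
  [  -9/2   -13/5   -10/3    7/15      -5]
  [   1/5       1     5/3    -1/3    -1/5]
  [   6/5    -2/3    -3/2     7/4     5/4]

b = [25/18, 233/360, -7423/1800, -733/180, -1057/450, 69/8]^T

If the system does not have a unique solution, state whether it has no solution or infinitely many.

Row-reduce the augmented matrix:
R2 ← R2 − 5/4·R1.
R3 ← R3 + 3/2·R1.
R4 ← R4 + 9/2·R1.
R5 ← R5 − 1/5·R1.
R6 ← R6 − 6/5·R1.
R2 ← R2 / (7/4).
R1 ← R1 + 1/5·R2.
R3 ← R3 + 11/20·R2.
R4 ← R4 + 7/2·R2.
R5 ← R5 − 26/25·R2.
R6 ← R6 + 32/75·R2.
R3 ← R3 / (191/420).
R1 ← R1 − 46/105·R3.
R2 ← R2 − 11/21·R3.
R5 ← R5 − 554/525·R3.
R6 ← R6 + 5281/3150·R3.
Swap R4 and R5.
R4 ← R4 / (3441/4775).
R1 ← R1 − 234/955·R4.
R2 ← R2 − 608/573·R4.
R3 ← R3 + 248/191·R4.
R6 ← R6 − 37081/171900·R4.
Swap R5 and R6.
R5 ← R5 / (6511559/412920).
R1 ← R1 − 843/1147·R5.
R2 ← R2 − 27598/3441·R5.
R3 ← R3 + 551/74·R5.
R4 ← R4 + 27821/2294·R5.
R6 reduces to 0 = 0, so the extra equation is consistent.
Reading off the reduced rows gives x_1 = 5/2, x_2 = -3/2, x_3 = -1/3, x_4 = 5/2, x_5 = -1/5.

x_1 = 5/2, x_2 = -3/2, x_3 = -1/3, x_4 = 5/2, x_5 = -1/5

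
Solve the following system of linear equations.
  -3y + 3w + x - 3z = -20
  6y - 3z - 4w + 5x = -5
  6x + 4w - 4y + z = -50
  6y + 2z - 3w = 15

x = -5, y = 0, z = 0, w = -5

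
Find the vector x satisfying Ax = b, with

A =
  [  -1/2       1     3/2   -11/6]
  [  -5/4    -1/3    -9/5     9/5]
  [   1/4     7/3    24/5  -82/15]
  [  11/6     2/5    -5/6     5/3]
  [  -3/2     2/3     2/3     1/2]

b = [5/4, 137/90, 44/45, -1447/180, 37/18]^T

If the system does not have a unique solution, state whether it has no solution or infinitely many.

Row-reduce the augmented matrix:
R1 ← R1 / (-1/2).
R2 ← R2 + 5/4·R1.
R3 ← R3 − 1/4·R1.
R4 ← R4 − 11/6·R1.
R5 ← R5 + 3/2·R1.
R2 ← R2 / (-17/6).
R1 ← R1 + 2·R2.
R3 ← R3 − 17/6·R2.
R4 ← R4 − 61/15·R2.
R5 ← R5 + 7/3·R2.
Swap R3 and R4.
R3 ← R3 / (-8413/2550).
R1 ← R1 − 78/85·R3.
R2 ← R2 − 333/170·R3.
R5 ← R5 − 188/255·R3.
Swap R4 and R5.
R4 ← R4 / (5351/3222).
R1 ← R1 − 7646/25239·R4.
R2 ← R2 − 3115/16826·R4.
R3 ← R3 + 31414/25239·R4.
R5 reduces to 0 = 0, so the extra equation is consistent.
Reading off the reduced rows gives x_1 = -8/3, x_2 = -8/3, x_3 = 1/2, x_4 = -1.

x_1 = -8/3, x_2 = -8/3, x_3 = 1/2, x_4 = -1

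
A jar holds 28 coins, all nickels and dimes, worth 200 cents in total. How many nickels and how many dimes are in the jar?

nickels: 16, dimes: 12

Let n = nickels, d = dimes.
  n + d = 28
  5n + 10d = 200
Row-reduce the augmented matrix:
R2 ← R2 − 5·R1.
R2 ← R2 / (5).
R1 ← R1 − 1·R2.
Reading off the reduced rows gives n = 16, d = 12.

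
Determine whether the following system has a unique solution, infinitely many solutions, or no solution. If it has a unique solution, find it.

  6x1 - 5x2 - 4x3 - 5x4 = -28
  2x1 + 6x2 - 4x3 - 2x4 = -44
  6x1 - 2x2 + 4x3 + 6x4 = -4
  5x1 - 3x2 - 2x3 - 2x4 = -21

x1 = -6, x2 = -5, x3 = -2, x4 = 5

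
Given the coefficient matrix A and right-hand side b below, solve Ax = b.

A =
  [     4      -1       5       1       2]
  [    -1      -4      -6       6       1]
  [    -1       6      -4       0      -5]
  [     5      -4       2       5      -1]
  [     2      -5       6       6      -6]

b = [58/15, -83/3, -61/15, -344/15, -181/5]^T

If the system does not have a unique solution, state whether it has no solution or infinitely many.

x_1 = 0, x_2 = 9/5, x_3 = 4/5, x_4 = -3, x_5 = 7/3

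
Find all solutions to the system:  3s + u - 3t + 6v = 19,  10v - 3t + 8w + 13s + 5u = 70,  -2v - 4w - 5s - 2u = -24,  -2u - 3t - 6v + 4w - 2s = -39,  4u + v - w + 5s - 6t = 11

Row-reduce:
R2 ← R2 − 5·R1.
R3 ← R3 + 2·R1.
R4 ← R4 + 2·R1.
R5 ← R5 − 4·R1.
R2 ← R2 / (-20).
R1 ← R1 − 6·R2.
R3 ← R3 − 10·R2.
R4 ← R4 − 6·R2.
R5 ← R5 + 23·R2.
Swap R3 and R4.
R3 ← R3 / (32/5).
R1 ← R1 − 12/5·R3.
R2 ← R2 + 2/5·R3.
R5 ← R5 + 51/5·R3.
Swap R4 and R5.
R4 ← R4 / (23/32).
R1 ← R1 − 9/8·R4.
R2 ← R2 − 5/16·R4.
R3 ← R3 − 17/32·R4.
Row 5 reduces to 0 = 3/2, a contradiction. The system is inconsistent.

no solution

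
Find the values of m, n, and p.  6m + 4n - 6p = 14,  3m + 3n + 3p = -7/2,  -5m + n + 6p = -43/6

Row-reduce the augmented matrix:
R1 ← R1 / (6).
R2 ← R2 − 3·R1.
R3 ← R3 + 5·R1.
R1 ← R1 − 2/3·R2.
R3 ← R3 − 13/3·R2.
R3 ← R3 / (-25).
R1 ← R1 + 5·R3.
R2 ← R2 − 6·R3.
Reading off the reduced rows gives m = -2/3, n = 3/2, p = -2.

m = -2/3, n = 3/2, p = -2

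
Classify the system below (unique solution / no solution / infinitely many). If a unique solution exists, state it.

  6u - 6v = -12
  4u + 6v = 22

u = 1, v = 3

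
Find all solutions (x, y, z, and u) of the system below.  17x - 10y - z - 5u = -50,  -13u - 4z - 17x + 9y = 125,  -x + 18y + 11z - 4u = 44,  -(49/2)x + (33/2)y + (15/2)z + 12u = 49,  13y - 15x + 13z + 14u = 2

Row-reduce:
R1 ← R1 / (17).
R2 ← R2 + 17·R1.
R3 ← R3 + 1·R1.
R4 ← R4 + 49/2·R1.
R5 ← R5 + 15·R1.
R2 ← R2 / (-1).
R1 ← R1 + 10/17·R2.
R3 ← R3 − 296/17·R2.
R4 ← R4 − 71/34·R2.
R5 ← R5 − 71/17·R2.
R3 ← R3 / (-1294/17).
R1 ← R1 − 49/17·R3.
R2 ← R2 − 5·R3.
R4 ← R4 + 149/34·R3.
R5 ← R5 + 149/17·R3.
R4 ← R4 / (-37533/2588).
R1 ← R1 + 2247/1294·R4.
R2 ← R2 + 3713/1294·R4.
R3 ← R3 − 5401/1294·R4.
R5 ← R5 + 37533/1294·R4.
Row 5 reduces to 0 = 4, a contradiction. The system is inconsistent.

no solution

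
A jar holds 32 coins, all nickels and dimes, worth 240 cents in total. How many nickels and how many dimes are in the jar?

Let n = nickels, d = dimes.
  n + d = 32
  5n + 10d = 240
From equation 1: n = 32 − d.
Substitute into equation 2 and solve: d = 16.
Then n = 16.

nickels: 16, dimes: 16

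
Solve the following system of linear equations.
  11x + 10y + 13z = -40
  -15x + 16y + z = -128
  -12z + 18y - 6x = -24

Row-reduce the augmented matrix:
R1 ← R1 / (11).
R2 ← R2 + 15·R1.
R3 ← R3 + 6·R1.
R2 ← R2 / (326/11).
R1 ← R1 − 10/11·R2.
R3 ← R3 − 258/11·R2.
R3 ← R3 / (-3216/163).
R1 ← R1 − 99/163·R3.
R2 ← R2 − 103/163·R3.
Reading off the reduced rows gives x = 5, y = -3, z = -5.

x = 5, y = -3, z = -5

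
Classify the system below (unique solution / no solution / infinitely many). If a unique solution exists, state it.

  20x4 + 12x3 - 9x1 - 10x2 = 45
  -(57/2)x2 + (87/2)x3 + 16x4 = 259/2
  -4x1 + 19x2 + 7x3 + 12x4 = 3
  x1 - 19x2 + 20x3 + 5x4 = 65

no solution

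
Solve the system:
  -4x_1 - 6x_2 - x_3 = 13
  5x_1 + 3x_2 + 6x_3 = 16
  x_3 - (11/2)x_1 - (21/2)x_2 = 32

no solution

Row-reduce:
R1 ← R1 / (-4).
R2 ← R2 − 5·R1.
R3 ← R3 + 11/2·R1.
R2 ← R2 / (-9/2).
R1 ← R1 − 3/2·R2.
R3 ← R3 + 9/4·R2.
Row 3 reduces to 0 = -2, a contradiction. The system is inconsistent.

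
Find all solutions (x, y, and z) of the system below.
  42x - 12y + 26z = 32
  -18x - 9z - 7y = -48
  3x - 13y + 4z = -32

infinitely many solutions

Row-reduce:
R1 ← R1 / (42).
R2 ← R2 + 18·R1.
R3 ← R3 − 3·R1.
R2 ← R2 / (-85/7).
R1 ← R1 + 2/7·R2.
R3 ← R3 + 85/7·R2.
Rank is 2 with 3 unknowns, leaving z free.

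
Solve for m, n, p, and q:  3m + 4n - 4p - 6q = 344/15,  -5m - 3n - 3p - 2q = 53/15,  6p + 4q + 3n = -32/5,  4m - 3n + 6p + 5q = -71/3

m = -2/3, n = 2, p = -1/3, q = -13/5

Row-reduce the augmented matrix:
R1 ← R1 / (3).
R2 ← R2 + 5·R1.
R4 ← R4 − 4·R1.
R2 ← R2 / (11/3).
R1 ← R1 − 4/3·R2.
R3 ← R3 − 3·R2.
R4 ← R4 + 25/3·R2.
R3 ← R3 / (153/11).
R1 ← R1 − 24/11·R3.
R2 ← R2 + 29/11·R3.
R4 ← R4 + 117/11·R3.
R4 ← R4 / (-63/17).
R1 ← R1 − 10/51·R4.
R2 ← R2 + 100/153·R4.
R3 ← R3 − 152/153·R4.
Reading off the reduced rows gives m = -2/3, n = 2, p = -1/3, q = -13/5.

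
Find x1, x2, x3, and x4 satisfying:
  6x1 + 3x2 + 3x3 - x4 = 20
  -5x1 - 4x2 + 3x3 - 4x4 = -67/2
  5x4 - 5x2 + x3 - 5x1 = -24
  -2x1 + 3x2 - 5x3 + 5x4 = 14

Row-reduce the augmented matrix:
R1 ← R1 / (6).
R2 ← R2 + 5·R1.
R3 ← R3 + 5·R1.
R4 ← R4 + 2·R1.
R2 ← R2 / (-3/2).
R1 ← R1 − 1/2·R2.
R3 ← R3 + 5/2·R2.
R4 ← R4 − 4·R2.
R3 ← R3 / (-17/3).
R1 ← R1 − 7/3·R3.
R2 ← R2 + 11/3·R3.
R4 ← R4 − 32/3·R3.
R4 ← R4 / (754/51).
R1 ← R1 − 166/51·R4.
R2 ← R2 + 239/51·R4.
R3 ← R3 + 110/51·R4.
Reading off the reduced rows gives x1 = 3, x2 = 5/2, x3 = -3/2, x4 = 1.

x1 = 3, x2 = 5/2, x3 = -3/2, x4 = 1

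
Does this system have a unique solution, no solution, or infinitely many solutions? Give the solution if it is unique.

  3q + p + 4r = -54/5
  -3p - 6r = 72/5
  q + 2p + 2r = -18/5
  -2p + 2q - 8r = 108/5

p = 6/5, q = 0, r = -3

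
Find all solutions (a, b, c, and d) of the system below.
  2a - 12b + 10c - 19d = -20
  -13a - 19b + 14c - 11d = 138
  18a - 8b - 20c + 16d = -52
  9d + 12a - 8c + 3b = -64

Row-reduce the augmented matrix:
R1 ← R1 / (2).
R2 ← R2 + 13·R1.
R3 ← R3 − 18·R1.
R4 ← R4 − 12·R1.
R2 ← R2 / (-97).
R1 ← R1 + 6·R2.
R3 ← R3 − 100·R2.
R4 ← R4 − 75·R2.
R3 ← R3 / (-2770/97).
R1 ← R1 − 11/97·R3.
R2 ← R2 + 79/97·R3.
R4 ← R4 + 671/97·R3.
R4 ← R4 / (10104/1385).
R1 ← R1 + 1369/1385·R4.
R2 ← R2 − 11/1385·R4.
R3 ← R3 + 4689/2770·R4.
Reading off the reduced rows gives a = -6, b = -4, c = 2, d = 4.

a = -6, b = -4, c = 2, d = 4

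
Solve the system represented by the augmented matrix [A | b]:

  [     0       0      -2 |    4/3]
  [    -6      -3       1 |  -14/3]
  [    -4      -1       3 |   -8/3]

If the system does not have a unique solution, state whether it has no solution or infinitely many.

Row-reduce the augmented matrix:
Swap R1 and R2.
R1 ← R1 / (-6).
R3 ← R3 + 4·R1.
Swap R2 and R3.
R1 ← R1 − 1/2·R2.
R3 ← R3 / (-2).
R1 ← R1 + 4/3·R3.
R2 ← R2 − 7/3·R3.
Reading off the reduced rows gives x_1 = -1/3, x_2 = 2, x_3 = -2/3.

x_1 = -1/3, x_2 = 2, x_3 = -2/3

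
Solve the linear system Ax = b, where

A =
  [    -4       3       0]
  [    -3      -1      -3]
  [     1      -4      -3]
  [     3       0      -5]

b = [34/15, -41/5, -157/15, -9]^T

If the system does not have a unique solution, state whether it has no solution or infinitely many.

Row-reduce the augmented matrix:
R1 ← R1 / (-4).
R2 ← R2 + 3·R1.
R3 ← R3 − 1·R1.
R4 ← R4 − 3·R1.
R2 ← R2 / (-13/4).
R1 ← R1 + 3/4·R2.
R3 ← R3 + 13/4·R2.
R4 ← R4 − 9/4·R2.
Swap R3 and R4.
R3 ← R3 / (-92/13).
R1 ← R1 − 9/13·R3.
R2 ← R2 − 12/13·R3.
R4 reduces to 0 = 0, so the extra equation is consistent.
Reading off the reduced rows gives x_1 = 1/3, x_2 = 6/5, x_3 = 2.

x_1 = 1/3, x_2 = 6/5, x_3 = 2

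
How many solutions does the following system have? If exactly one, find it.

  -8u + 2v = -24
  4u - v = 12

Row-reduce:
R1 ← R1 / (-8).
R2 ← R2 − 4·R1.
Rank is 1 with 2 unknowns, leaving v free.

infinitely many solutions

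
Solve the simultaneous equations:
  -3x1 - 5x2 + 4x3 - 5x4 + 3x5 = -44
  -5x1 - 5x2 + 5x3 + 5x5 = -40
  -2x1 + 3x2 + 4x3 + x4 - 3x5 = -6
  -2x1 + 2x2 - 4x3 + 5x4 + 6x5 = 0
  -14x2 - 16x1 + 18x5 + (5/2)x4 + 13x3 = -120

infinitely many solutions

Row-reduce:
R1 ← R1 / (-3).
R2 ← R2 + 5·R1.
R3 ← R3 + 2·R1.
R4 ← R4 + 2·R1.
R5 ← R5 + 16·R1.
R2 ← R2 / (10/3).
R1 ← R1 − 5/3·R2.
R3 ← R3 − 19/3·R2.
R4 ← R4 − 16/3·R2.
R5 ← R5 − 38/3·R2.
R3 ← R3 / (9/2).
R1 ← R1 + 1/2·R3.
R2 ← R2 + 1/2·R3.
R4 ← R4 + 4·R3.
R5 ← R5 + 2·R3.
R4 ← R4 / (-137/9).
R1 ← R1 + 34/9·R4.
R2 ← R2 − 11/9·R4.
R3 ← R3 + 23/9·R4.
R5 ← R5 + 137/18·R4.
Rank is 4 with 5 unknowns, leaving x5 free.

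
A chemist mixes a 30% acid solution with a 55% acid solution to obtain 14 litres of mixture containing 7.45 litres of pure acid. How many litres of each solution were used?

litres of solution A: 1, litres of solution B: 13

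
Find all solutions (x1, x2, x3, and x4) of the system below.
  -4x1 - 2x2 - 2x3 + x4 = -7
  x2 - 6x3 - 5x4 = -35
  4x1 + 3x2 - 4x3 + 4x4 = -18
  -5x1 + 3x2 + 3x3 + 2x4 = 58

x1 = -4, x2 = 6, x3 = 6, x4 = 1

Row-reduce the augmented matrix:
R1 ← R1 / (-4).
R3 ← R3 − 4·R1.
R4 ← R4 + 5·R1.
R1 ← R1 − 1/2·R2.
R3 ← R3 − 1·R2.
R4 ← R4 − 11/2·R2.
Swap R3 and R4.
R3 ← R3 / (77/2).
R1 ← R1 − 7/2·R3.
R2 ← R2 + 6·R3.
R4 ← R4 / (10).
R1 ← R1 + 7/22·R4.
R2 ← R2 + 46/77·R4.
R3 ← R3 − 113/154·R4.
Reading off the reduced rows gives x1 = -4, x2 = 6, x3 = 6, x4 = 1.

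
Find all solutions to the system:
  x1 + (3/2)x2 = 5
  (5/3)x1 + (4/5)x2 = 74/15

x1 = 2, x2 = 2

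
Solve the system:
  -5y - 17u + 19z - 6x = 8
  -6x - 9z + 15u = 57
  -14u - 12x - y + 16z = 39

Row-reduce:
R1 ← R1 / (-6).
R2 ← R2 + 6·R1.
R3 ← R3 + 12·R1.
R2 ← R2 / (5).
R1 ← R1 − 5/6·R2.
R3 ← R3 − 9·R2.
R3 ← R3 / (142/5).
R1 ← R1 − 3/2·R3.
R2 ← R2 + 28/5·R3.
Rank is 3 with 4 unknowns, leaving u free.

infinitely many solutions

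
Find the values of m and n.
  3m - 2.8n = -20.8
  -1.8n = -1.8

m = -6, n = 1

Row-reduce the augmented matrix:
R1 ← R1 / (3).
R2 ← R2 / (-9/5).
R1 ← R1 + 14/15·R2.
Reading off the reduced rows gives m = -6, n = 1.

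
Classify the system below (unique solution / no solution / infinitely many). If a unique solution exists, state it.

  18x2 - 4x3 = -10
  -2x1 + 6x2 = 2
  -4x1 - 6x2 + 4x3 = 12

no solution

Row-reduce:
Swap R1 and R2.
R1 ← R1 / (-2).
R3 ← R3 + 4·R1.
R2 ← R2 / (18).
R1 ← R1 + 3·R2.
R3 ← R3 + 18·R2.
Row 3 reduces to 0 = -2, a contradiction. The system is inconsistent.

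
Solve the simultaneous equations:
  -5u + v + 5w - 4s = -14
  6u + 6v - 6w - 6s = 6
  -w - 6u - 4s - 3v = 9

infinitely many solutions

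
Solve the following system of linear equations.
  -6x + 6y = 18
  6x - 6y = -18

Row-reduce:
R1 ← R1 / (-6).
R2 ← R2 − 6·R1.
Rank is 1 with 2 unknowns, leaving y free.

infinitely many solutions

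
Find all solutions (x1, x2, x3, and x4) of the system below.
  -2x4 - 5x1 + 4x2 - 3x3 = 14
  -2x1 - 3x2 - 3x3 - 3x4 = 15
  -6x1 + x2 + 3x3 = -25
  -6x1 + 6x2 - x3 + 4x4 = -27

x1 = 3, x2 = 2, x3 = -3, x4 = -6

Row-reduce the augmented matrix:
R1 ← R1 / (-5).
R2 ← R2 + 2·R1.
R3 ← R3 + 6·R1.
R4 ← R4 + 6·R1.
R2 ← R2 / (-23/5).
R1 ← R1 + 4/5·R2.
R3 ← R3 + 19/5·R2.
R4 ← R4 − 6/5·R2.
R3 ← R3 / (186/23).
R1 ← R1 − 21/23·R3.
R2 ← R2 − 9/23·R3.
R4 ← R4 − 49/23·R3.
R4 ← R4 / (877/186).
R1 ← R1 − 19/62·R4.
R2 ← R2 − 17/62·R4.
R3 ← R3 − 97/186·R4.
Reading off the reduced rows gives x1 = 3, x2 = 2, x3 = -3, x4 = -6.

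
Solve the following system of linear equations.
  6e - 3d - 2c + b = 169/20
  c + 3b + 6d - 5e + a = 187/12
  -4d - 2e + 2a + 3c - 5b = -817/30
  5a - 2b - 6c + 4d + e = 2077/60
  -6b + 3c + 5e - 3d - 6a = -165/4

a = 11/4, b = 8/3, c = -8/3, d = 9/4, e = 6/5

Row-reduce the augmented matrix:
Swap R1 and R2.
R3 ← R3 − 2·R1.
R4 ← R4 − 5·R1.
R5 ← R5 + 6·R1.
R1 ← R1 − 3·R2.
R3 ← R3 + 11·R2.
R4 ← R4 + 17·R2.
R5 ← R5 − 12·R2.
R3 ← R3 / (-21).
R1 ← R1 − 7·R3.
R2 ← R2 + 2·R3.
R4 ← R4 + 45·R3.
R5 ← R5 − 33·R3.
R4 ← R4 / (28).
R1 ← R1 + 4/3·R4.
R2 ← R2 − 5/3·R4.
R3 ← R3 − 7/3·R4.
R5 ← R5 + 8·R4.
R5 ← R5 / (517/49).
R1 ← R1 − 31/147·R5.
R2 ← R2 − 227/294·R5.
R3 ← R3 + 41/42·R5.
R4 ← R4 + 107/98·R5.
Reading off the reduced rows gives a = 11/4, b = 8/3, c = -8/3, d = 9/4, e = 6/5.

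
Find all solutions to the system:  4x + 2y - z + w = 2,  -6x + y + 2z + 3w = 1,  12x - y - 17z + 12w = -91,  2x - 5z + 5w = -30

infinitely many solutions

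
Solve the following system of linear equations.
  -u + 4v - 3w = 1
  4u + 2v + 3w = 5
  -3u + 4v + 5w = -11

Row-reduce the augmented matrix:
R1 ← R1 / (-1).
R2 ← R2 − 4·R1.
R3 ← R3 + 3·R1.
R2 ← R2 / (18).
R1 ← R1 + 4·R2.
R3 ← R3 + 8·R2.
R3 ← R3 / (10).
R1 ← R1 − 1·R3.
R2 ← R2 + 1/2·R3.
Reading off the reduced rows gives u = 2, v = 0, w = -1.

u = 2, v = 0, w = -1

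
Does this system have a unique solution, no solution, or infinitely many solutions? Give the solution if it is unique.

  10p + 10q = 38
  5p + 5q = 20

Row-reduce:
R1 ← R1 / (10).
R2 ← R2 − 5·R1.
Row 2 reduces to 0 = 1, a contradiction. The system is inconsistent.

no solution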